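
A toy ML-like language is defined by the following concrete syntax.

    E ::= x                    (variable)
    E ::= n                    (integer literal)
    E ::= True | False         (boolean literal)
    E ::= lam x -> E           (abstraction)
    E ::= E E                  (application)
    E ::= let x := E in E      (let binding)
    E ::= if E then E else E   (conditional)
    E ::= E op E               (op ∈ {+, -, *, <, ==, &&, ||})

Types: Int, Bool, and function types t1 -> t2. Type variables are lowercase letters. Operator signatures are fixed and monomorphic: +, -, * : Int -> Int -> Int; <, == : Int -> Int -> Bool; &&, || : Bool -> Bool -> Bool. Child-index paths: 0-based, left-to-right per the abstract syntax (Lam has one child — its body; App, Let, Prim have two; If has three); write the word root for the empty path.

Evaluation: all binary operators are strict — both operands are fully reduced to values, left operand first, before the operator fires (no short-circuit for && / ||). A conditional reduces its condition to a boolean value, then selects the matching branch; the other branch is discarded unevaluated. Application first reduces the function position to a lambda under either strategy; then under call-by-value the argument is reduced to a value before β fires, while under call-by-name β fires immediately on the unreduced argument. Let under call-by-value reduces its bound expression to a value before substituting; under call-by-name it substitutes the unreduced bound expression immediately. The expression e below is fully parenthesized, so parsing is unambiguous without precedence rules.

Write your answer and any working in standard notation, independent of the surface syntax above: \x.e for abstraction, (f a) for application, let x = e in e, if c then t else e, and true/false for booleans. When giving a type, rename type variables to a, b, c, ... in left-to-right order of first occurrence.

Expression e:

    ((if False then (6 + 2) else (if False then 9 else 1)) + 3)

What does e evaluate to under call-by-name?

Answer: 4

Working:
step 0: ((if false then (6 + 2) else (if false then 9 else 1)) + 3)
step 1: [if@0] ((if false then 9 else 1) + 3)
step 2: [if@0] (1 + 3)
step 3: [delta@root] 4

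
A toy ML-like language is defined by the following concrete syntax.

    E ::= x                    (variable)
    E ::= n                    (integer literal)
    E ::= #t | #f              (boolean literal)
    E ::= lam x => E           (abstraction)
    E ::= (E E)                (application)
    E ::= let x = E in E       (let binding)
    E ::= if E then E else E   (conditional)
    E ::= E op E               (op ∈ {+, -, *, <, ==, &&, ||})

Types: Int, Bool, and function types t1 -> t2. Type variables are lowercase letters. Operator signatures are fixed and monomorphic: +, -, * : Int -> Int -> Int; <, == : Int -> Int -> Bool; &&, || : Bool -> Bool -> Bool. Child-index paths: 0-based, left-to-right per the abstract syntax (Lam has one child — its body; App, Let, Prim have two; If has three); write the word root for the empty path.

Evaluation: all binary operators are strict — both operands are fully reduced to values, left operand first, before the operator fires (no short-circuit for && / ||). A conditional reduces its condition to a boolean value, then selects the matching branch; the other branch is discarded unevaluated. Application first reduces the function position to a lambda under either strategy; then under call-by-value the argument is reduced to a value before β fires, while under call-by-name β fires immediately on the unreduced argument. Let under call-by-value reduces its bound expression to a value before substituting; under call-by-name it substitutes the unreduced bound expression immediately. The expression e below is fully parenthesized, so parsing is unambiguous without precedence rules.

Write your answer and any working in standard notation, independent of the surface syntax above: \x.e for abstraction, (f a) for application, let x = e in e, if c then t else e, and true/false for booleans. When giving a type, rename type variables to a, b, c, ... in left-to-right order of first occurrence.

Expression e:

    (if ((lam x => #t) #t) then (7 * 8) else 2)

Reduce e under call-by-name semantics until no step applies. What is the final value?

Answer: 56

Trace:
step 0: (if ((\x.true) true) then (7 * 8) else 2)
step 1: [beta@0] (if true then (7 * 8) else 2)
step 2: [if@root] (7 * 8)
step 3: [delta@root] 56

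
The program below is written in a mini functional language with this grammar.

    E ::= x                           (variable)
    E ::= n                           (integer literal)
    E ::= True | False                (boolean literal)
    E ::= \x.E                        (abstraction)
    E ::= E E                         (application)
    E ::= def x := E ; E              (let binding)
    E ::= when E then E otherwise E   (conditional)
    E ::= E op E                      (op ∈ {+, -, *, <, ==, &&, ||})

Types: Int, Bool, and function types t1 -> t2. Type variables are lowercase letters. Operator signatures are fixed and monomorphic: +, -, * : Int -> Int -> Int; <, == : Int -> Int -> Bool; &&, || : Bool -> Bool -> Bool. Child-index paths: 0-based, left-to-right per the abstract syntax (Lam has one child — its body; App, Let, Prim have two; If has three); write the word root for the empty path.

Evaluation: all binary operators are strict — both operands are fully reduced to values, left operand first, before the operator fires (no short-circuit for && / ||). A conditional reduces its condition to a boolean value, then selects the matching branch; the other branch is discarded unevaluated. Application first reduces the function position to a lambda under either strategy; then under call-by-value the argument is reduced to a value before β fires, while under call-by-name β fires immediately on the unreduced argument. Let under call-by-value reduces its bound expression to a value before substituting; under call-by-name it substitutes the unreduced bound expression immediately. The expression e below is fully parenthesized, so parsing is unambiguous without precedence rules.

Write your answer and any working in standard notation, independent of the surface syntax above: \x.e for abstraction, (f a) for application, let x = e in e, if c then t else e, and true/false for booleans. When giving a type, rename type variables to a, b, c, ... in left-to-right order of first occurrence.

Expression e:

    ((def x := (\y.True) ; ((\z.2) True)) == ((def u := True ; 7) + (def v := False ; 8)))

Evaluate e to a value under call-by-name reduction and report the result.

Answer: false

Derivation:
step 0: ((let x = (\y.true) in ((\z.2) true)) == ((let u = true in 7) + (let v = false in 8)))
step 1: [let@0] (((\z.2) true) == ((let u = true in 7) + (let v = false in 8)))
step 2: [beta@0] (2 == ((let u = true in 7) + (let v = false in 8)))
step 3: [let@1.0] (2 == (7 + (let v = false in 8)))
step 4: [let@1.1] (2 == (7 + 8))
step 5: [delta@1] (2 == 15)
step 6: [delta@root] false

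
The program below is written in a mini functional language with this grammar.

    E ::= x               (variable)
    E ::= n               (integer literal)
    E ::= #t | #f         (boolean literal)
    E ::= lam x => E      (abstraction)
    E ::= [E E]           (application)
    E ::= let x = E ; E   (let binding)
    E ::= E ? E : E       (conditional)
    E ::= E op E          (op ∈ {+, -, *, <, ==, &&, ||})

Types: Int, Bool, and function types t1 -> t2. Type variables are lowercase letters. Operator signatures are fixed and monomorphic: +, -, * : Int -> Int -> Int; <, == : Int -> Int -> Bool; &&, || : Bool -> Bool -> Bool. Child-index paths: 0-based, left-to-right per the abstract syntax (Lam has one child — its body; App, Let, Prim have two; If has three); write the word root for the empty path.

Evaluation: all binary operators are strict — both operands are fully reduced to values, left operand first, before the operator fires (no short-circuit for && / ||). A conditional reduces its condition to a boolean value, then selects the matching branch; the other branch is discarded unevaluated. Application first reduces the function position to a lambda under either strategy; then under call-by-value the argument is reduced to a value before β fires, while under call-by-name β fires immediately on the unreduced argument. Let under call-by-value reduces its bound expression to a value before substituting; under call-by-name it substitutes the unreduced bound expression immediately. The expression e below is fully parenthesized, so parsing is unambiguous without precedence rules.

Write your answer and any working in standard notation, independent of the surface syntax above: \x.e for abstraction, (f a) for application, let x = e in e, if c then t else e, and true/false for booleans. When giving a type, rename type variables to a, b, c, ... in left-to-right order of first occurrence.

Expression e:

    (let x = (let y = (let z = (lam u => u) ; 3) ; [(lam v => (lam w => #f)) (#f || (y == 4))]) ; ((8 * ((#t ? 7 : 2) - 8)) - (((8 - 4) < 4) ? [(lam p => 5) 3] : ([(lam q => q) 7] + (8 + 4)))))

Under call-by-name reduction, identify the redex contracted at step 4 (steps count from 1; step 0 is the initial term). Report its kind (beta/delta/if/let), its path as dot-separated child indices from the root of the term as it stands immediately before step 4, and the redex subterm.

Derivation:
step 0: (let x = (let y = (let z = (\u.u) in 3) in ((\v.(\w.false)) (false || (y == 4)))) in ((8 * ((if true then 7 else 2) - 8)) - (if ((8 - 4) < 4) then ((\p.5) 3) else (((\q.q) 7) + (8 + 4)))))
step 1: [let@root] ((8 * ((if true then 7 else 2) - 8)) - (if ((8 - 4) < 4) then ((\p.5) 3) else (((\q.q) 7) + (8 + 4))))
step 2: [if@0.1.0] ((8 * (7 - 8)) - (if ((8 - 4) < 4) then ((\p.5) 3) else (((\q.q) 7) + (8 + 4))))
step 3: [delta@0.1] ((8 * -1) - (if ((8 - 4) < 4) then ((\p.5) 3) else (((\q.q) 7) + (8 + 4))))
step 4: [delta@0] (-8 - (if ((8 - 4) < 4) then ((\p.5) 3) else (((\q.q) 7) + (8 + 4))))

Answer: delta at 0 : (8 * -1)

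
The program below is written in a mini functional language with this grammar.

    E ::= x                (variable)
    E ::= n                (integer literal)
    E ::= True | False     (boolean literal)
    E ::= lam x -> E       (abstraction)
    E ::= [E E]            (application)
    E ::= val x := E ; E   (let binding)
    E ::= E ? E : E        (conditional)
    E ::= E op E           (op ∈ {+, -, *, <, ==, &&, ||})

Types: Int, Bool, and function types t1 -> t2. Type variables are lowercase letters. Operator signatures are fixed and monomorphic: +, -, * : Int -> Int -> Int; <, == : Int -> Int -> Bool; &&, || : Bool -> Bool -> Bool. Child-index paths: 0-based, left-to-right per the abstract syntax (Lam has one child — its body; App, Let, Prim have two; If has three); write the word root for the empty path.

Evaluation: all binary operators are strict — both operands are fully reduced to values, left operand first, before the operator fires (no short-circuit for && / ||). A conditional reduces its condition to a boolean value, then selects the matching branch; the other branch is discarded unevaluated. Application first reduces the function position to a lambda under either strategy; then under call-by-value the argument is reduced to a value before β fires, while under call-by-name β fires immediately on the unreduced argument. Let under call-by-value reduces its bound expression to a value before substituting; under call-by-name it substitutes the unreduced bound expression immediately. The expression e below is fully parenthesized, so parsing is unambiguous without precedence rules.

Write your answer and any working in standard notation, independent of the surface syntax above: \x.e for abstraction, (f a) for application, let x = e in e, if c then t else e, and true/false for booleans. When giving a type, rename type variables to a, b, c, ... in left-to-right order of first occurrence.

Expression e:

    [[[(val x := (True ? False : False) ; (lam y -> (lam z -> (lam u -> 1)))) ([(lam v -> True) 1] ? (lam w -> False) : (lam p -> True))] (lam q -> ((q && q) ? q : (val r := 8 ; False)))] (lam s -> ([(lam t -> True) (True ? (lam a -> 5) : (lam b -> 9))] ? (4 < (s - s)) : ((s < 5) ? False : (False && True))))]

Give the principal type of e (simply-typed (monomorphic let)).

Working:
  unify Bool ~ Bool
  unify Bool ~ Bool
let x : Bool
\u._ : c -> Int
\z._ : b -> c -> Int
\y._ : a -> b -> c -> Int
\v._ : d -> Bool
  unify d -> Bool ~ Int -> e
  unify d ~ Int
  unify Bool ~ e
_ _ : Bool
  unify Bool ~ Bool
\w._ : f -> Bool
\p._ : g -> Bool
  unify f -> Bool ~ g -> Bool
  unify f ~ g
  unify Bool ~ Bool
  unify a -> b -> c -> Int ~ (g -> Bool) -> h
  unify a ~ g -> Bool
  unify b -> c -> Int ~ h
_ _ : b -> c -> Int
q : i
  unify i ~ Bool
q : Bool
  unify Bool ~ Bool
  unify Bool ~ Bool
q : Bool
let r : Int
  unify Bool ~ Bool
\q._ : Bool -> Bool
  unify b -> c -> Int ~ (Bool -> Bool) -> j
  unify b ~ Bool -> Bool
  unify c -> Int ~ j
_ _ : c -> Int
\t._ : l -> Bool
  unify Bool ~ Bool
\a._ : m -> Int
\b._ : n -> Int
  unify m -> Int ~ n -> Int
  unify m ~ n
  unify Int ~ Int
  unify l -> Bool ~ (n -> Int) -> o
  unify l ~ n -> Int
  unify Bool ~ o
_ _ : Bool
  unify Bool ~ Bool
  unify Int ~ Int
s : k
  unify k ~ Int
s : Int
  unify Int ~ Int
  unify Int ~ Int
s : Int
  unify Int ~ Int
  unify Int ~ Int
  unify Bool ~ Bool
  unify Bool ~ Bool
  unify Bool ~ Bool
  unify Bool ~ Bool
  unify Bool ~ Bool
\s._ : Int -> Bool
  unify c -> Int ~ (Int -> Bool) -> p
  unify c ~ Int -> Bool
  unify Int ~ p
_ _ : Int

Answer: Int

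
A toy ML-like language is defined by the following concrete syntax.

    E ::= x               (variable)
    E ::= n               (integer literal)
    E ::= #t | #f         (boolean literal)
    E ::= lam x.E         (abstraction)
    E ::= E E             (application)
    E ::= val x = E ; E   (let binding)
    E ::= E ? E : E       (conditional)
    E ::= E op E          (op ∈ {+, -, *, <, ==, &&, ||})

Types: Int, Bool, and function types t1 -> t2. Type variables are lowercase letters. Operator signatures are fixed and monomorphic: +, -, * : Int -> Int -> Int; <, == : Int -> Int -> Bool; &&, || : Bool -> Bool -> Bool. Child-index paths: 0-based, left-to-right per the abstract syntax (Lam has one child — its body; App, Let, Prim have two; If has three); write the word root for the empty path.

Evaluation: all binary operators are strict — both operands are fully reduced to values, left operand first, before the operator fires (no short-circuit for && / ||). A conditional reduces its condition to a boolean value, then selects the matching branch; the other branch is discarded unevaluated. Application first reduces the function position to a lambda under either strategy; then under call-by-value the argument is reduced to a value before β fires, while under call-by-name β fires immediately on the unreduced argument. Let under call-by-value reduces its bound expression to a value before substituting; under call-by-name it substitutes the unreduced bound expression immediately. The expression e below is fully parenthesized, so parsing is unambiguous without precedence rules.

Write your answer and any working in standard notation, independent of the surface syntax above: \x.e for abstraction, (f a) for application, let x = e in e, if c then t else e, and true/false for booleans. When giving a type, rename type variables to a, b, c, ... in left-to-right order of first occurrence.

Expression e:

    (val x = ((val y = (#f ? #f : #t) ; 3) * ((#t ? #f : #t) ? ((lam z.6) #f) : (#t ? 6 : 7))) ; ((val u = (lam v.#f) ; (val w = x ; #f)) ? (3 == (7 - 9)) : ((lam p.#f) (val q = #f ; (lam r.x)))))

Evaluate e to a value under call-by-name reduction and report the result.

Working:
step 0: (let x = ((let y = (if false then false else true) in 3) * (if (if true then false else true) then ((\z.6) false) else (if true then 6 else 7))) in (if (let u = (\v.false) in (let w = x in false)) then (3 == (7 - 9)) else ((\p.false) (let q = false in (\r.x)))))
step 1: [let@root] (if (let u = (\v.false) in (let w = ((let y = (if false then false else true) in 3) * (if (if true then false else true) then ((\z.6) false) else (if true then 6 else 7))) in false)) then (3 == (7 - 9)) else ((\p.false) (let q = false in (\r.((let y = (if false then false else true) in 3) * (if (if true then false else true) then ((\z.6) false) else (if true then 6 else 7)))))))
step 2: [let@0] (if (let w = ((let y = (if false then false else true) in 3) * (if (if true then false else true) then ((\z.6) false) else (if true then 6 else 7))) in false) then (3 == (7 - 9)) else ((\p.false) (let q = false in (\r.((let y = (if false then false else true) in 3) * (if (if true then false else true) then ((\z.6) false) else (if true then 6 else 7)))))))
step 3: [let@0] (if false then (3 == (7 - 9)) else ((\p.false) (let q = false in (\r.((let y = (if false then false else true) in 3) * (if (if true then false else true) then ((\z.6) false) else (if true then 6 else 7)))))))
step 4: [if@root] ((\p.false) (let q = false in (\r.((let y = (if false then false else true) in 3) * (if (if true then false else true) then ((\z.6) false) else (if true then 6 else 7))))))
step 5: [beta@root] false

Answer: false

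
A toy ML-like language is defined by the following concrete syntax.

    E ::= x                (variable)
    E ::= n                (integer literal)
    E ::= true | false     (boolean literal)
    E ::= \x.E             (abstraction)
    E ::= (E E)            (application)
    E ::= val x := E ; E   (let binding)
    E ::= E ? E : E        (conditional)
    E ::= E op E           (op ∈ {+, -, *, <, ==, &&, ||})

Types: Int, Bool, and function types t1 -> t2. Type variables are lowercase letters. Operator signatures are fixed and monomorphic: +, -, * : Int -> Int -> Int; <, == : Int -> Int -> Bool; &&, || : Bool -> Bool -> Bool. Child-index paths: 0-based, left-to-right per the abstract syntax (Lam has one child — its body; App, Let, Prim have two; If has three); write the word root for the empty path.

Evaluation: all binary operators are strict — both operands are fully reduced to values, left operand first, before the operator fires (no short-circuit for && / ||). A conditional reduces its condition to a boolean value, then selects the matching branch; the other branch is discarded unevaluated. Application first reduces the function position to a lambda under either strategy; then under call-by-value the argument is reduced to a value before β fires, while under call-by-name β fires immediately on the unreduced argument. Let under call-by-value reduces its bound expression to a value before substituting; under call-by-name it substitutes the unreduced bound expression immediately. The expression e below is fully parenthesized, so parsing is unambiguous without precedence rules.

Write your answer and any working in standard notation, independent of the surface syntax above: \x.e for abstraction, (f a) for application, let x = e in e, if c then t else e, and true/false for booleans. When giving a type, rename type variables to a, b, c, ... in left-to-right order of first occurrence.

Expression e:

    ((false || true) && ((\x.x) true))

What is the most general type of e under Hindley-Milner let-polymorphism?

Derivation:
  unify Bool ~ Bool
  unify Bool ~ Bool
  unify Bool ~ Bool
x : a
\x._ : a -> a
  unify a -> a ~ Bool -> b
  unify a ~ Bool
  unify Bool ~ b
_ _ : Bool
  unify Bool ~ Bool

Answer: Bool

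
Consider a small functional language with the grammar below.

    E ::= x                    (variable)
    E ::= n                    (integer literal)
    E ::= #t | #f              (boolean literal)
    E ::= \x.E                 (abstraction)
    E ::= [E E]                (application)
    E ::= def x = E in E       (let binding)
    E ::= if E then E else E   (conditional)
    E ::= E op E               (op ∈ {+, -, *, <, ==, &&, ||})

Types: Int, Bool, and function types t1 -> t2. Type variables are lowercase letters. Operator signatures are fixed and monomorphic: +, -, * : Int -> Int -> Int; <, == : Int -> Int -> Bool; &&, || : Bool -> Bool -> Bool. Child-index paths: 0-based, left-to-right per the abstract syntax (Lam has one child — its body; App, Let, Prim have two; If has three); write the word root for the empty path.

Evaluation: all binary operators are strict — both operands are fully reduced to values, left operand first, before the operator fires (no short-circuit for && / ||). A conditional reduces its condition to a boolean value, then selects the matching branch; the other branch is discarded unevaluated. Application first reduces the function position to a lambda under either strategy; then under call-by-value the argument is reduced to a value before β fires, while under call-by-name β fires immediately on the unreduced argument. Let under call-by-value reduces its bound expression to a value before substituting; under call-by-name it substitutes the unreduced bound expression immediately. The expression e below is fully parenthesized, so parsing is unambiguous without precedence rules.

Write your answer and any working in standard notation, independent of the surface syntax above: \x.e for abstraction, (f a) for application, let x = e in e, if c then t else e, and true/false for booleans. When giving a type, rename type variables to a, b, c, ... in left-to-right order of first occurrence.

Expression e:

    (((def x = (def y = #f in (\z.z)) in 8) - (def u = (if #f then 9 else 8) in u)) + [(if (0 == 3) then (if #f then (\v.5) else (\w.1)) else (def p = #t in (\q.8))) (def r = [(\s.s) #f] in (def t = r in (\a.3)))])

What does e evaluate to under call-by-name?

Trace:
step 0: (((let x = (let y = false in (\z.z)) in 8) - (let u = (if false then 9 else 8) in u)) + ((if (0 == 3) then (if false then (\v.5) else (\w.1)) else (let p = true in (\q.8))) (let r = ((\s.s) false) in (let t = r in (\a.3)))))
step 1: [let@0.0] ((8 - (let u = (if false then 9 else 8) in u)) + ((if (0 == 3) then (if false then (\v.5) else (\w.1)) else (let p = true in (\q.8))) (let r = ((\s.s) false) in (let t = r in (\a.3)))))
step 2: [let@0.1] ((8 - (if false then 9 else 8)) + ((if (0 == 3) then (if false then (\v.5) else (\w.1)) else (let p = true in (\q.8))) (let r = ((\s.s) false) in (let t = r in (\a.3)))))
step 3: [if@0.1] ((8 - 8) + ((if (0 == 3) then (if false then (\v.5) else (\w.1)) else (let p = true in (\q.8))) (let r = ((\s.s) false) in (let t = r in (\a.3)))))
step 4: [delta@0] (0 + ((if (0 == 3) then (if false then (\v.5) else (\w.1)) else (let p = true in (\q.8))) (let r = ((\s.s) false) in (let t = r in (\a.3)))))
step 5: [delta@1.0.0] (0 + ((if false then (if false then (\v.5) else (\w.1)) else (let p = true in (\q.8))) (let r = ((\s.s) false) in (let t = r in (\a.3)))))
step 6: [if@1.0] (0 + ((let p = true in (\q.8)) (let r = ((\s.s) false) in (let t = r in (\a.3)))))
step 7: [let@1.0] (0 + ((\q.8) (let r = ((\s.s) false) in (let t = r in (\a.3)))))
step 8: [beta@1] (0 + 8)
step 9: [delta@root] 8

Answer: 8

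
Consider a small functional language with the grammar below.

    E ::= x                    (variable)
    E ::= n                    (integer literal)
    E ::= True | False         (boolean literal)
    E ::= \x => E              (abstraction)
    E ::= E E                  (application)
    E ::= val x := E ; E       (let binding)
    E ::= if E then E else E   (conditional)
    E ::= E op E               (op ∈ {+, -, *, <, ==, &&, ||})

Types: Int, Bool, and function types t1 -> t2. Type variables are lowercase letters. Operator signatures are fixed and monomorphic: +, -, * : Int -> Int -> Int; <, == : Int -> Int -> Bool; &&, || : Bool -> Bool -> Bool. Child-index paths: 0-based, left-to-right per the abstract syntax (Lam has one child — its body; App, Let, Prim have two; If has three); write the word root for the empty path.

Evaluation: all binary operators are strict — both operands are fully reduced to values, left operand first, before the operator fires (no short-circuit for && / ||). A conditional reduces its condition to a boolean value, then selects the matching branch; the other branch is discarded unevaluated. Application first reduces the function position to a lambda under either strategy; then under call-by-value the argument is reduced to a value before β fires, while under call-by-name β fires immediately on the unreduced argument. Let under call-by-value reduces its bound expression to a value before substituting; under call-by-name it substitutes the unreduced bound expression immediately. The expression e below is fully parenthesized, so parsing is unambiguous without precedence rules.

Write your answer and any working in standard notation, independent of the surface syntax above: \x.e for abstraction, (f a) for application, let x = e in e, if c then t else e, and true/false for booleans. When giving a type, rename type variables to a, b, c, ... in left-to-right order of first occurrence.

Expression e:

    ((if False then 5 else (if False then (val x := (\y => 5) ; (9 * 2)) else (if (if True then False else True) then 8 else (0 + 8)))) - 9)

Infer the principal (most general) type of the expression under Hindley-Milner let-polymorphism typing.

Working:
  unify Bool ~ Bool
  unify Bool ~ Bool
\y._ : a -> Int
let x : forall. a -> Int
  unify Int ~ Int
  unify Int ~ Int
  unify Bool ~ Bool
  unify Bool ~ Bool
  unify Bool ~ Bool
  unify Int ~ Int
  unify Int ~ Int
  unify Int ~ Int
  unify Int ~ Int
  unify Int ~ Int
  unify Int ~ Int
  unify Int ~ Int

Answer: Int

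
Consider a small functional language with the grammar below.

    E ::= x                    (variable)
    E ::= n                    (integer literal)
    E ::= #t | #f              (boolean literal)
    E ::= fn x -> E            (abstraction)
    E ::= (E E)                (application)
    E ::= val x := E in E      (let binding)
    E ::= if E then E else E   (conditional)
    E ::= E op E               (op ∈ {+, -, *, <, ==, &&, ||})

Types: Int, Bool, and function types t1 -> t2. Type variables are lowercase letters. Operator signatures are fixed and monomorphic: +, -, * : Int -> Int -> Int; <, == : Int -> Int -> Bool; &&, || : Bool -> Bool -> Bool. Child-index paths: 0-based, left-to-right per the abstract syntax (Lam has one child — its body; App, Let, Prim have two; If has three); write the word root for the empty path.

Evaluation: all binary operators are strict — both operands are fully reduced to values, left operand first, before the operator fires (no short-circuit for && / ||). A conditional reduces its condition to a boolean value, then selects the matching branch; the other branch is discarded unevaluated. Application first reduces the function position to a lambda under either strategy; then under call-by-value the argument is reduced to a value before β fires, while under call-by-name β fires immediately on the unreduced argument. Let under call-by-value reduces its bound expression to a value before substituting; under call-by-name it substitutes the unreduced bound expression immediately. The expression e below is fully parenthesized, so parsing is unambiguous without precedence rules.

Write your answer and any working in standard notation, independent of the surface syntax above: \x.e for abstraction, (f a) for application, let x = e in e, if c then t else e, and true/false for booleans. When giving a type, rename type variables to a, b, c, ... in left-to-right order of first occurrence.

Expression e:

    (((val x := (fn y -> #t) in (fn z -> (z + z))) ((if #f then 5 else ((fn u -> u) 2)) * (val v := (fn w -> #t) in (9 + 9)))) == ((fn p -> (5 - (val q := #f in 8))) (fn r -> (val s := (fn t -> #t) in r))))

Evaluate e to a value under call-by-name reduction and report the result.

Derivation:
step 0: (((let x = (\y.true) in (\z.(z + z))) ((if false then 5 else ((\u.u) 2)) * (let v = (\w.true) in (9 + 9)))) == ((\p.(5 - (let q = false in 8))) (\r.(let s = (\t.true) in r))))
step 1: [let@0.0] (((\z.(z + z)) ((if false then 5 else ((\u.u) 2)) * (let v = (\w.true) in (9 + 9)))) == ((\p.(5 - (let q = false in 8))) (\r.(let s = (\t.true) in r))))
step 2: [beta@0] ((((if false then 5 else ((\u.u) 2)) * (let v = (\w.true) in (9 + 9))) + ((if false then 5 else ((\u.u) 2)) * (let v = (\w.true) in (9 + 9)))) == ((\p.(5 - (let q = false in 8))) (\r.(let s = (\t.true) in r))))
step 3: [if@0.0.0] (((((\u.u) 2) * (let v = (\w.true) in (9 + 9))) + ((if false then 5 else ((\u.u) 2)) * (let v = (\w.true) in (9 + 9)))) == ((\p.(5 - (let q = false in 8))) (\r.(let s = (\t.true) in r))))
step 4: [beta@0.0.0] (((2 * (let v = (\w.true) in (9 + 9))) + ((if false then 5 else ((\u.u) 2)) * (let v = (\w.true) in (9 + 9)))) == ((\p.(5 - (let q = false in 8))) (\r.(let s = (\t.true) in r))))
step 5: [let@0.0.1] (((2 * (9 + 9)) + ((if false then 5 else ((\u.u) 2)) * (let v = (\w.true) in (9 + 9)))) == ((\p.(5 - (let q = false in 8))) (\r.(let s = (\t.true) in r))))
step 6: [delta@0.0.1] (((2 * 18) + ((if false then 5 else ((\u.u) 2)) * (let v = (\w.true) in (9 + 9)))) == ((\p.(5 - (let q = false in 8))) (\r.(let s = (\t.true) in r))))
step 7: [delta@0.0] ((36 + ((if false then 5 else ((\u.u) 2)) * (let v = (\w.true) in (9 + 9)))) == ((\p.(5 - (let q = false in 8))) (\r.(let s = (\t.true) in r))))
step 8: [if@0.1.0] ((36 + (((\u.u) 2) * (let v = (\w.true) in (9 + 9)))) == ((\p.(5 - (let q = false in 8))) (\r.(let s = (\t.true) in r))))
step 9: [beta@0.1.0] ((36 + (2 * (let v = (\w.true) in (9 + 9)))) == ((\p.(5 - (let q = false in 8))) (\r.(let s = (\t.true) in r))))
step 10: [let@0.1.1] ((36 + (2 * (9 + 9))) == ((\p.(5 - (let q = false in 8))) (\r.(let s = (\t.true) in r))))
step 11: [delta@0.1.1] ((36 + (2 * 18)) == ((\p.(5 - (let q = false in 8))) (\r.(let s = (\t.true) in r))))
step 12: [delta@0.1] ((36 + 36) == ((\p.(5 - (let q = false in 8))) (\r.(let s = (\t.true) in r))))
step 13: [delta@0] (72 == ((\p.(5 - (let q = false in 8))) (\r.(let s = (\t.true) in r))))
step 14: [beta@1] (72 == (5 - (let q = false in 8)))
step 15: [let@1.1] (72 == (5 - 8))
step 16: [delta@1] (72 == -3)
step 17: [delta@root] false

Answer: false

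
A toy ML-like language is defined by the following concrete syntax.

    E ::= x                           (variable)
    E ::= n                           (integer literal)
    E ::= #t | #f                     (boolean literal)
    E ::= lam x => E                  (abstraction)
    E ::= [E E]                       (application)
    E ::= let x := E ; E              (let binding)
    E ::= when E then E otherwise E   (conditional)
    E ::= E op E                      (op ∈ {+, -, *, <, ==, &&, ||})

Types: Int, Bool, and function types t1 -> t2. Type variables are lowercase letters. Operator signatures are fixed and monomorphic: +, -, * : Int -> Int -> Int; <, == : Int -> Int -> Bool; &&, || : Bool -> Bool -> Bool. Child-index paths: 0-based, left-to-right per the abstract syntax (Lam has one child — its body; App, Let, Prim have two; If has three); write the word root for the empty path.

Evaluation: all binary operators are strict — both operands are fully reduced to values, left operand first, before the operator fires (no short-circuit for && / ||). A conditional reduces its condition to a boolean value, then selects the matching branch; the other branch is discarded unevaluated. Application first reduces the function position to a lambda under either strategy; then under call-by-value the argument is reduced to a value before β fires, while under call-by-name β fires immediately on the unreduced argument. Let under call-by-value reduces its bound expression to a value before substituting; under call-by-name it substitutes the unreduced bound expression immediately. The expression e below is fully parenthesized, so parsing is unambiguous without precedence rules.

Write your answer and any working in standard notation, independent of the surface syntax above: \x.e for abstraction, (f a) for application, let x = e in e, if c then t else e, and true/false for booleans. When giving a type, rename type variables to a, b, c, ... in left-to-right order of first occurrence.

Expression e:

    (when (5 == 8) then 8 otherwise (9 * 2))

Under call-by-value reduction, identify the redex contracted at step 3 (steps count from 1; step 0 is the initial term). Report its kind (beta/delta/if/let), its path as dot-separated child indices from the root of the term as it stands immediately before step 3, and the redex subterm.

Answer: delta at root : (9 * 2)

Working:
step 0: (if (5 == 8) then 8 else (9 * 2))
step 1: [delta@0] (if false then 8 else (9 * 2))
step 2: [if@root] (9 * 2)
step 3: [delta@root] 18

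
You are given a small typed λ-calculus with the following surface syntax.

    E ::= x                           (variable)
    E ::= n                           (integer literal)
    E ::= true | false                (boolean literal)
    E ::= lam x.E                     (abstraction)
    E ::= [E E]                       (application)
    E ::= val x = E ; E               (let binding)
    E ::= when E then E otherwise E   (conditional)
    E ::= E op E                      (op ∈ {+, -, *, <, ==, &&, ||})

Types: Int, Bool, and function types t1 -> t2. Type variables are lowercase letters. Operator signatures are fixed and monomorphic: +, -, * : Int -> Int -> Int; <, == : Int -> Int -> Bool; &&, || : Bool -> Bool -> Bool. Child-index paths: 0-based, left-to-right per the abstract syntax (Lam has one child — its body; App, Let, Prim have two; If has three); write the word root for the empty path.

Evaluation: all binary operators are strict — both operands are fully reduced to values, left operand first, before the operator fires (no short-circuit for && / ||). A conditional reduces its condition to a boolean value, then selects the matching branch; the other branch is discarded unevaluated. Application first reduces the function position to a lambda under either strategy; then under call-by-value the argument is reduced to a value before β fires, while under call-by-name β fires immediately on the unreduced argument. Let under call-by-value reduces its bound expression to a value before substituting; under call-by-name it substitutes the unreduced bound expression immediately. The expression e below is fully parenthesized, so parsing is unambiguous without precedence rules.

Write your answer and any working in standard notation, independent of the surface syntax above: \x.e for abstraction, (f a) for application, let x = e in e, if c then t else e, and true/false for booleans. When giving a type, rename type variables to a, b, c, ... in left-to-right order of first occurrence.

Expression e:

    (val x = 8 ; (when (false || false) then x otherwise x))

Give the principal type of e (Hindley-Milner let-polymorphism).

Answer: Int

Working:
let x : Int
  unify Bool ~ Bool
  unify Bool ~ Bool
  unify Bool ~ Bool
x : Int
x : Int
  unify Int ~ Int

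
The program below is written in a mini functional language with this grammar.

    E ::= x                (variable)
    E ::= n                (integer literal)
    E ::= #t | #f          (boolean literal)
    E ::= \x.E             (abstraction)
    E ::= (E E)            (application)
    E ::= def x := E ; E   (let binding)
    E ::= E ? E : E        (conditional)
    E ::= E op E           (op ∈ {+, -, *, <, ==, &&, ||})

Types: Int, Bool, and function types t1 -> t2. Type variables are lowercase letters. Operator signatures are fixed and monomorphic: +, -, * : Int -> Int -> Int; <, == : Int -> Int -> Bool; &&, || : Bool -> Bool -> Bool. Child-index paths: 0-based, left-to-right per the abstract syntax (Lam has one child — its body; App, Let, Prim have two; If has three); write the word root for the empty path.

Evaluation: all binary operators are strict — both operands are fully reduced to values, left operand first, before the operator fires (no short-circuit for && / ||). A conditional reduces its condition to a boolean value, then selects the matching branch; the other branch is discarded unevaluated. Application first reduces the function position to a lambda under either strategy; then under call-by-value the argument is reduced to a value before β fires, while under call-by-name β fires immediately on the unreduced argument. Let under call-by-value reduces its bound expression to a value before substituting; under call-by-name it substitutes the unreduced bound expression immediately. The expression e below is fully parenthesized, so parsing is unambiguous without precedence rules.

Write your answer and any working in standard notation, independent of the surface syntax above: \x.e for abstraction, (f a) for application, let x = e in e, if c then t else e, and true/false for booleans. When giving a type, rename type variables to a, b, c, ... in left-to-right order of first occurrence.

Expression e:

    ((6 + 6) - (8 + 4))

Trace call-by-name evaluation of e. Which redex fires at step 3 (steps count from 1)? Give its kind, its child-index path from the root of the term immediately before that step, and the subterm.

Answer: delta at root : (12 - 12)

Working:
step 0: ((6 + 6) - (8 + 4))
step 1: [delta@0] (12 - (8 + 4))
step 2: [delta@1] (12 - 12)
step 3: [delta@root] 0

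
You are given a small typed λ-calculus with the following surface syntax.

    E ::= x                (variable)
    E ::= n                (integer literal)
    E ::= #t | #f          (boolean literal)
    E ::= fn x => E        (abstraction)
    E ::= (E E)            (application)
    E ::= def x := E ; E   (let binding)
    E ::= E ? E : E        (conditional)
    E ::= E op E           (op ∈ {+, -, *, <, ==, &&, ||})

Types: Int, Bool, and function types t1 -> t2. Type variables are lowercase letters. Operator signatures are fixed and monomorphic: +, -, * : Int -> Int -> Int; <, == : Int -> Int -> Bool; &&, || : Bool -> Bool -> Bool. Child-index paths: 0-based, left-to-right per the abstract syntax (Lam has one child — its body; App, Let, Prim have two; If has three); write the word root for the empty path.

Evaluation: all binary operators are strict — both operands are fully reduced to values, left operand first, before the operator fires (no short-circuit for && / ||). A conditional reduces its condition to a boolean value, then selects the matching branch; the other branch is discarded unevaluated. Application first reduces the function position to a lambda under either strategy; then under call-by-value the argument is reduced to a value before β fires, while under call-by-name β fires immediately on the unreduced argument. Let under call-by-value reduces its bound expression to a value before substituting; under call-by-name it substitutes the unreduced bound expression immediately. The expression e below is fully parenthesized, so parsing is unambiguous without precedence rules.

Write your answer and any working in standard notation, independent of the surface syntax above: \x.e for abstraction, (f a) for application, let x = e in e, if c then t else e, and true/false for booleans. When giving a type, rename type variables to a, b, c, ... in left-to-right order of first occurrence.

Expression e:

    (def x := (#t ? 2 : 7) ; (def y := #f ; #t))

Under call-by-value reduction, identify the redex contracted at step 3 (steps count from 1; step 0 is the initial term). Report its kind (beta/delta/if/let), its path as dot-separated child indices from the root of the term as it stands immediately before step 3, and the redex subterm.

Working:
step 0: (let x = (if true then 2 else 7) in (let y = false in true))
step 1: [if@0] (let x = 2 in (let y = false in true))
step 2: [let@root] (let y = false in true)
step 3: [let@root] true

Answer: let at root : (let y = false in true)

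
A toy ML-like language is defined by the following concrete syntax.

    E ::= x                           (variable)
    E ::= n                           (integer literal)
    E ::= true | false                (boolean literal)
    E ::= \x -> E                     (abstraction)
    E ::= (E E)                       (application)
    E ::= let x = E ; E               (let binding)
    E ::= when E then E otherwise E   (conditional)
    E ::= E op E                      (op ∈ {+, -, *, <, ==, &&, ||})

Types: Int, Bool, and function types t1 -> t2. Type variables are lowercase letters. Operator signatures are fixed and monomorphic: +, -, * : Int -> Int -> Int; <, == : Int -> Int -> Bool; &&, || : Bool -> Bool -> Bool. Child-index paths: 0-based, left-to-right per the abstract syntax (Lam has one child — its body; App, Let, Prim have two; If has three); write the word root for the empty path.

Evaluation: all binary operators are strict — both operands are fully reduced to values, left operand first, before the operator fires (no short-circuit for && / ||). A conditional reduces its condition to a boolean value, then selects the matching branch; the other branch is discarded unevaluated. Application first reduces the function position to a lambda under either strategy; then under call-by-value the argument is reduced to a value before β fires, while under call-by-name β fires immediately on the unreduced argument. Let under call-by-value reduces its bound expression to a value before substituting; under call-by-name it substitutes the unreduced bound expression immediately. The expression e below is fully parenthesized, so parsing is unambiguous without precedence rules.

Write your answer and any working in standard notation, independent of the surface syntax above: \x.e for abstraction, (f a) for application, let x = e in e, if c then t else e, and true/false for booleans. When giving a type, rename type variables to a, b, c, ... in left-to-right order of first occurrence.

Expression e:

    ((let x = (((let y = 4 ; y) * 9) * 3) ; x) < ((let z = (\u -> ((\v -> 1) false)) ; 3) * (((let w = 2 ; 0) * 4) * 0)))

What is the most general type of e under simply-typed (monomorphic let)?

Working:
let y : Int
y : Int
  unify Int ~ Int
  unify Int ~ Int
  unify Int ~ Int
  unify Int ~ Int
let x : Int
x : Int
  unify Int ~ Int
\v._ : b -> Int
  unify b -> Int ~ Bool -> c
  unify b ~ Bool
  unify Int ~ c
_ _ : Int
\u._ : a -> Int
let z : a -> Int
  unify Int ~ Int
let w : Int
  unify Int ~ Int
  unify Int ~ Int
  unify Int ~ Int
  unify Int ~ Int
  unify Int ~ Int
  unify Int ~ Int

Answer: Bool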